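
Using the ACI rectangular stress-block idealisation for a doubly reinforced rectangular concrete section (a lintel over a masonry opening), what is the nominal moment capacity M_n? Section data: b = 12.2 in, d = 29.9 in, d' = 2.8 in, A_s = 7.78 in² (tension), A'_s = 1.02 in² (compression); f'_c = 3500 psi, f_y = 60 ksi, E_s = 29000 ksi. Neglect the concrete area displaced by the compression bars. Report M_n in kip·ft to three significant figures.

Assume both steels yield.
a = (A_s − A'_s) f_y/(0.85 f'_c b) = (7.78 − 1.02) × 60/(0.85 × 3.5 × 12.2) = 11.175 in.
c = a/β₁ = 11.175/0.85 = 13.147 in; ε'_s = 0.003(c − d')/c = 0.0024 ≥ ε_y = 0.0021, so the compression steel yields.
M_n = (A_s − A'_s) f_y (d − a/2) + A'_s f_y (d − d') = 405.6 × (29.9 − 5.5875) + 61.2 × (29.9 − 2.8) = 9861.2 + 1658.5 = 11519.7 kip·in = 11519.7/12 = 959.98 kip·ft.

M_n ≈ 960 kip·ft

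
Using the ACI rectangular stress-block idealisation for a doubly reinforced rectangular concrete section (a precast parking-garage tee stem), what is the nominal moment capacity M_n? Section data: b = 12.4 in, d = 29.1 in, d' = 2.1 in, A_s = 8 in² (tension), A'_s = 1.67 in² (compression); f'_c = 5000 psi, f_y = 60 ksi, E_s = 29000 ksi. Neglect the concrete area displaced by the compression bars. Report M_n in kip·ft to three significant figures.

Assume both steels yield.
a = (A_s − A'_s) f_y/(0.85 f'_c b) = (8 − 1.67) × 60/(0.85 × 5 × 12.4) = 7.207 in.
c = a/β₁ = 7.207/0.8 = 9.009 in; ε'_s = 0.003(c − d')/c = 0.0023 ≥ ε_y = 0.0021, so the compression steel yields.
M_n = (A_s − A'_s) f_y (d − a/2) + A'_s f_y (d − d') = 379.8 × (29.1 − 3.6035) + 100.2 × (29.1 − 2.1) = 9683.6 + 2705.4 = 12389.0 kip·in = 12389.0/12 = 1032.42 kip·ft.

M_n ≈ 1030 kip·ft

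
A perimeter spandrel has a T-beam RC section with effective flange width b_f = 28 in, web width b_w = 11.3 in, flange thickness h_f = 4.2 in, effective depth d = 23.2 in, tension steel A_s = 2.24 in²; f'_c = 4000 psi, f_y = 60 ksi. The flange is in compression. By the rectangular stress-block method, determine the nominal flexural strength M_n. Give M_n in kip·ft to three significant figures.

M_n ≈ 252 kip·ft

Tension: T = A_s f_y = 2.24 × 60 = 134.4 kips.
Try a within the flange: a = T/(0.85 f'_c b_f) = 134.4/(0.85 × 4 × 28) = 1.412 in.
Since a = 1.412 ≤ h_f = 4.2 in, the stress block lies entirely in the flange; analyse as a rectangular beam of width b_f.
M_n = T(d − a/2) = 134.4 × (23.2 − 0.706) = 3023.2 kip·in.
M_n = 3023.2/12 = 251.93 kip·ft.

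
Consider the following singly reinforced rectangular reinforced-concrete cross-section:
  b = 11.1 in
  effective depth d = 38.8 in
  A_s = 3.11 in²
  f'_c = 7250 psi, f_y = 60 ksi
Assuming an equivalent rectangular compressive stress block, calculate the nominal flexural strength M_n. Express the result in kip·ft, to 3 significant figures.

M_n ≈ 582 kip·ft

T = A_s f_y = 3.11 × 60 = 186.6 kips.
a = T/(0.85 f'_c b) = 186.6/(0.85 × 7.25 × 11.1) = 2.728 in.
M_n = T(d − a/2) = 186.6 × (38.8 − 1.364) = 6985.6 kip·in = 6985.6/12 = 582.13 kip·ft.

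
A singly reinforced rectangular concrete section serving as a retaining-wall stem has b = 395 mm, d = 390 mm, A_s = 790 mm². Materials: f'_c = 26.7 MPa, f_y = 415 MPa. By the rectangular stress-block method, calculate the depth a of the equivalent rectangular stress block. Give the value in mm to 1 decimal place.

T = A_s f_y = 790 × 415 = 327850 N = 327.85 kN.
Setting C = 0.85 f'_c a b equal to T: a = 327850/(0.85 × 26.7 × 395) = 36.6 mm.

a ≈ 36.6 mm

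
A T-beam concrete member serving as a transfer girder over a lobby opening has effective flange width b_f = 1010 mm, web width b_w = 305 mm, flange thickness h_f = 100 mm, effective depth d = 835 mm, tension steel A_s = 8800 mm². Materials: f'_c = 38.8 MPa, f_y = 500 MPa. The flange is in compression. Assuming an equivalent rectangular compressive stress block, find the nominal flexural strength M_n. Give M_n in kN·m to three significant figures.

M_n ≈ 3340 kN·m

Tension: T = A_s f_y = 8800 × 500 = 4400000 N.
Try a within the flange: a = T/(0.85 f'_c b_f) = 4400000/(0.85 × 38.8 × 1010) = 132.09 mm.
a = 132.09 > h_f = 100 mm: the block extends into the web. Split into flange-overhang and web parts.
C_f = 0.85 f'_c (b_f − b_w) h_f = 0.85 × 38.8 × (1010 − 305) × 100 = 2325090 N.
Remaining web compression depth: a_w = (T − C_f)/(0.85 f'_c b_w) = (4400000 − 2325090)/(0.85 × 38.8 × 305) = 206.28 mm.
M_n = C_f(d − h_f/2) + (T − C_f)(d − a_w/2) = 2325090 × (835 − 50) + 2074910 × (835 − 103.14) = 1825.20 + 1518.54 = 3343.74 × 10⁶ N·mm.
M_n = 3343.74 kN·m.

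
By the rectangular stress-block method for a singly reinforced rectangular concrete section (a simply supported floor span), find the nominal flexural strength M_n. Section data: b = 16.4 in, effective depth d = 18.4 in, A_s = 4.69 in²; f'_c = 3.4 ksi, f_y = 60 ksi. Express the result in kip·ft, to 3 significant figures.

M_n ≈ 362 kip·ft

T = A_s f_y = 4.69 × 60 = 281.4 kips.
a = T/(0.85 f'_c b) = 281.4/(0.85 × 3.4 × 16.4) = 5.937 in.
M_n = T(d − a/2) = 281.4 × (18.4 − 2.9685) = 4342.4 kip·in = 4342.4/12 = 361.87 kip·ft.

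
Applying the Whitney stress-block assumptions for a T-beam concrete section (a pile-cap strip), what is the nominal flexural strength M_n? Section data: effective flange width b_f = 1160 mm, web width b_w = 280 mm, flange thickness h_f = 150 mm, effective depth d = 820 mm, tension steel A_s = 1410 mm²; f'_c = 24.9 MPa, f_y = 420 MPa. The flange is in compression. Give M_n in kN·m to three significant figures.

M_n ≈ 478 kN·m

Tension: T = A_s f_y = 1410 × 420 = 592200 N.
Try a within the flange: a = T/(0.85 f'_c b_f) = 592200/(0.85 × 24.9 × 1160) = 24.12 mm.
Since a = 24.12 ≤ h_f = 150 mm, the stress block lies entirely in the flange; analyse as a rectangular beam of width b_f.
M_n = T(d − a/2) = 592200 × (820 − 12.06) = 478.46 × 10⁶ N·mm.
M_n = 478.46 kN·m.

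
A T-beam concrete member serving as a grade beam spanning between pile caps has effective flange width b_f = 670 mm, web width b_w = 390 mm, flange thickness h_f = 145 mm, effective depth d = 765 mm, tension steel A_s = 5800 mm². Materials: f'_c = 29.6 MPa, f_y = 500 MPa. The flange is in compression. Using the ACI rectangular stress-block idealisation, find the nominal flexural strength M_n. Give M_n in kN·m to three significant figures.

M_n ≈ 1960 kN·m

Tension: T = A_s f_y = 5800 × 500 = 2900000 N.
Try a within the flange: a = T/(0.85 f'_c b_f) = 2900000/(0.85 × 29.6 × 670) = 172.03 mm.
a = 172.03 > h_f = 145 mm: the block extends into the web. Split into flange-overhang and web parts.
C_f = 0.85 f'_c (b_f − b_w) h_f = 0.85 × 29.6 × (670 − 390) × 145 = 1021496 N.
Remaining web compression depth: a_w = (T − C_f)/(0.85 f'_c b_w) = (2900000 − 1021496)/(0.85 × 29.6 × 390) = 191.44 mm.
M_n = C_f(d − h_f/2) + (T − C_f)(d − a_w/2) = 1021496 × (765 − 72.5) + 1878504 × (765 − 95.72) = 707.39 + 1257.25 = 1964.64 × 10⁶ N·mm.
M_n = 1964.64 kN·m.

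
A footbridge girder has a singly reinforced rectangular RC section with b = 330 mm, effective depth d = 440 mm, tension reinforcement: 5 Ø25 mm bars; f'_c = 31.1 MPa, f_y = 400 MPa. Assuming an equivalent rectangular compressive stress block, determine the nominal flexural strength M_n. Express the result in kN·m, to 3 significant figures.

A_s = 5 × 491 = 2455 mm².
T = A_s f_y = 2455 × 400 = 982000 N = 982 kN.
From C = T: a = T/(0.85 f'_c b) = 982000/(0.85 × 31.1 × 330) = 112.57 mm.
M_n = T(d − a/2) = 982 kN × (440 − 56.285) mm = 376.81 kN·m.

M_n ≈ 377 kN·m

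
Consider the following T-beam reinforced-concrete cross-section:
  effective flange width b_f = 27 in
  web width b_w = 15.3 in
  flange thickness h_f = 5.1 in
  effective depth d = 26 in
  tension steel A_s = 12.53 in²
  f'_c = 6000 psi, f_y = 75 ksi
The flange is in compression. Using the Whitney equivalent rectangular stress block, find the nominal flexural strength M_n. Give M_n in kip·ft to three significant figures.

M_n ≈ 1760 kip·ft

Tension: T = A_s f_y = 12.53 × 75 = 939.75 kips.
Try a within the flange: a = T/(0.85 f'_c b_f) = 939.75/(0.85 × 6 × 27) = 6.825 in.
a = 6.825 > h_f = 5.1 in: the block extends into the web. Split into flange-overhang and web parts.
C_f = 0.85 f'_c (b_f − b_w) h_f = 0.85 × 6 × (27 − 15.3) × 5.1 = 304.3 kips.
Remaining web compression depth: a_w = (T − C_f)/(0.85 f'_c b_w) = (939.75 − 304.3)/(0.85 × 6 × 15.3) = 8.144 in.
M_n = C_f(d − h_f/2) + (T − C_f)(d − a_w/2) = 304.3 × (26 − 2.55) + 635.45 × (26 − 4.072) = 7135.8 + 13934.1 = 21069.9 kip·in.
M_n = 21069.9/12 = 1755.83 kip·ft.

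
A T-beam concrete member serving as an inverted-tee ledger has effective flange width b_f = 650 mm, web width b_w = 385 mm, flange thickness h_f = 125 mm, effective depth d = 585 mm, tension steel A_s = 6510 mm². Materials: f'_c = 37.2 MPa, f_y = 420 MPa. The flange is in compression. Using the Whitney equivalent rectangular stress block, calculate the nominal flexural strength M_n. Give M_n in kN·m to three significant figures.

Tension: T = A_s f_y = 6510 × 420 = 2734200 N.
Try a within the flange: a = T/(0.85 f'_c b_f) = 2734200/(0.85 × 37.2 × 650) = 133.03 mm.
a = 133.03 > h_f = 125 mm: the block extends into the web. Split into flange-overhang and web parts.
C_f = 0.85 f'_c (b_f − b_w) h_f = 0.85 × 37.2 × (650 − 385) × 125 = 1047413 N.
Remaining web compression depth: a_w = (T − C_f)/(0.85 f'_c b_w) = (2734200 − 1047413)/(0.85 × 37.2 × 385) = 138.56 mm.
M_n = C_f(d − h_f/2) + (T − C_f)(d − a_w/2) = 1047413 × (585 − 62.5) + 1686787 × (585 − 69.28) = 547.27 + 869.91 = 1417.18 × 10⁶ N·mm.
M_n = 1417.18 kN·m.

M_n ≈ 1420 kN·m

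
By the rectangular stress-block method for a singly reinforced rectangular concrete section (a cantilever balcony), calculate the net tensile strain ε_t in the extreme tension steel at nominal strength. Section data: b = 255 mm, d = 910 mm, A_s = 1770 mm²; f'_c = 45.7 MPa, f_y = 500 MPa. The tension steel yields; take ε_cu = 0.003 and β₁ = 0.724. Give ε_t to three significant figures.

a = A_s f_y/(0.85 f'_c b) = 89.34 mm.
β₁ = 0.724, so c = a/β₁ = 89.34/0.724 = 123.40 mm.
From the linear strain diagram with ε_cu = 0.003: ε_t = 0.003 (d − c)/c = 0.003 × (910 − 123.40)/123.40 = 0.0191.
Since ε_t ≥ 0.005, the section is tension-controlled.

ε_t ≈ 0.0191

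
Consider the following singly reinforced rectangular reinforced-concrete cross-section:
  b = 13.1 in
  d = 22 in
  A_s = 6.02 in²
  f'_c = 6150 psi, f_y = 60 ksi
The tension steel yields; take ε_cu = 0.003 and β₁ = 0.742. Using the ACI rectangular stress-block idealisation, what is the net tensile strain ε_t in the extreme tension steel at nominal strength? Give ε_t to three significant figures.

a = A_s f_y/(0.85 f'_c b) = 5.275 in.
β₁ = 0.742, so c = a/β₁ = 5.275/0.742 = 7.109 in.
From the linear strain diagram with ε_cu = 0.003: ε_t = 0.003 (d − c)/c = 0.003 × (22 − 7.109)/7.109 = 0.00628.
Since ε_t ≥ 0.005, the section is tension-controlled.

ε_t ≈ 0.00628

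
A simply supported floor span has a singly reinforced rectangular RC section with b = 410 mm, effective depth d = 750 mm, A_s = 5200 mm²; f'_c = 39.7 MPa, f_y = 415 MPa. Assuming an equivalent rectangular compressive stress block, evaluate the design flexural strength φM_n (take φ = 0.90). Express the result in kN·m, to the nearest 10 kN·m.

φM_n ≈ 1310 kN·m

T = A_s f_y = 5200 × 415 = 2158000 N = 2158 kN.
From C = T: a = T/(0.85 f'_c b) = 2158000/(0.85 × 39.7 × 410) = 155.98 mm.
M_n = T(d − a/2) = 2158 kN × (750 − 77.99) mm = 1450.20 kN·m.
φM_n = 0.90 × 1450.20 = 1305.18 kN·m.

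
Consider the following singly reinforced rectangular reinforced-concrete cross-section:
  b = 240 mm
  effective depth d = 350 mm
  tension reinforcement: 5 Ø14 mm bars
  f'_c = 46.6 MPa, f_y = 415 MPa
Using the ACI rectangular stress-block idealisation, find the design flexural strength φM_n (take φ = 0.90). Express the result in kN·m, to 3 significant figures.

φM_n ≈ 95.8 kN·m

A_s = 5 × 154 = 770 mm².
T = A_s f_y = 770 × 415 = 319550 N = 319.55 kN.
From C = T: a = T/(0.85 f'_c b) = 319550/(0.85 × 46.6 × 240) = 33.61 mm.
M_n = T(d − a/2) = 319.55 kN × (350 − 16.805) mm = 106.47 kN·m.
φM_n = 0.90 × 106.47 = 95.82 kN·m.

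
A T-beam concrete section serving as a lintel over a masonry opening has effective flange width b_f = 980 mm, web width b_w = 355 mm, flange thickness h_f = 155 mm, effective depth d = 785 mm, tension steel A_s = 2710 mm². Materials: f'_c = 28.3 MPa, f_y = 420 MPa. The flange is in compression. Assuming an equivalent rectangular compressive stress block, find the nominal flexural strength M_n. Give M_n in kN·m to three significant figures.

Tension: T = A_s f_y = 2710 × 420 = 1138200 N.
Try a within the flange: a = T/(0.85 f'_c b_f) = 1138200/(0.85 × 28.3 × 980) = 48.28 mm.
Since a = 48.28 ≤ h_f = 155 mm, the stress block lies entirely in the flange; analyse as a rectangular beam of width b_f.
M_n = T(d − a/2) = 1138200 × (785 − 24.14) = 866.01 × 10⁶ N·mm.
M_n = 866.01 kN·m.

M_n ≈ 866 kN·m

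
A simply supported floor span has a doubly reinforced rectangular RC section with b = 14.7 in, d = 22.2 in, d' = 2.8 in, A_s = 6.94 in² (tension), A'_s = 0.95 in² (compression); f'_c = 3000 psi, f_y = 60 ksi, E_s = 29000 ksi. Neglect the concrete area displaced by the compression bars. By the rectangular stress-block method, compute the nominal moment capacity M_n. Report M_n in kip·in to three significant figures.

M_n ≈ 7360 kip·in

Assume both steels yield.
a = (A_s − A'_s) f_y/(0.85 f'_c b) = (6.94 − 0.95) × 60/(0.85 × 3 × 14.7) = 9.588 in.
c = a/β₁ = 9.588/0.85 = 11.280 in; ε'_s = 0.003(c − d')/c = 0.0023 ≥ ε_y = 0.0021, so the compression steel yields.
M_n = (A_s − A'_s) f_y (d − a/2) + A'_s f_y (d − d') = 359.4 × (22.2 − 4.794) + 57 × (22.2 − 2.8) = 6255.7 + 1105.8 = 7361.5 kip·in.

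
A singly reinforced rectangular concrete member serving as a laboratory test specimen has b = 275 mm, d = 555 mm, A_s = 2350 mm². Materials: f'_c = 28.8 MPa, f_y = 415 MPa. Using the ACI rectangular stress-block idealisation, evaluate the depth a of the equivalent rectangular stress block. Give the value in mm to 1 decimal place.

T = A_s f_y = 2350 × 415 = 975250 N = 975.25 kN.
Setting C = 0.85 f'_c a b equal to T: a = 975250/(0.85 × 28.8 × 275) = 144.9 mm.

a ≈ 144.9 mm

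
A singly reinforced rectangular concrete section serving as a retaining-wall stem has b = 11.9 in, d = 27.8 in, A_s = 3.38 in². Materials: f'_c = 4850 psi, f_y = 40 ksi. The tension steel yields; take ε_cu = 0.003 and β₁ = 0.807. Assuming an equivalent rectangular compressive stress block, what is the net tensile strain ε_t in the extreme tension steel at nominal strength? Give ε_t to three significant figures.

a = A_s f_y/(0.85 f'_c b) = 2.756 in.
β₁ = 0.807, so c = a/β₁ = 2.756/0.807 = 3.415 in.
From the linear strain diagram with ε_cu = 0.003: ε_t = 0.003 (d − c)/c = 0.003 × (27.8 − 3.415)/3.415 = 0.0214.
Since ε_t ≥ 0.005, the section is tension-controlled.

ε_t ≈ 0.0214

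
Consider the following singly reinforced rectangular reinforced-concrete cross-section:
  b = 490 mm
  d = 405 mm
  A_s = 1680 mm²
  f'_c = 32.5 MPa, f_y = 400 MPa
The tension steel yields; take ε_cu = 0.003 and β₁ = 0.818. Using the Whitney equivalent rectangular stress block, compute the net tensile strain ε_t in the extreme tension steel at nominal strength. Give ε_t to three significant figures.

a = A_s f_y/(0.85 f'_c b) = 49.64 mm.
β₁ = 0.818, so c = a/β₁ = 49.64/0.818 = 60.68 mm.
From the linear strain diagram with ε_cu = 0.003: ε_t = 0.003 (d − c)/c = 0.003 × (405 − 60.68)/60.68 = 0.0170.
Since ε_t ≥ 0.005, the section is tension-controlled.

ε_t ≈ 0.0170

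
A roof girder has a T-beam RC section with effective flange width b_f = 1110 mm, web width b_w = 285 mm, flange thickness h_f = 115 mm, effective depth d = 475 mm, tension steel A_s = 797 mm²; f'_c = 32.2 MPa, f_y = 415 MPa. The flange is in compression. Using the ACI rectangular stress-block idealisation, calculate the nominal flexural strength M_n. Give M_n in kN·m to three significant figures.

Tension: T = A_s f_y = 797 × 415 = 330755 N.
Try a within the flange: a = T/(0.85 f'_c b_f) = 330755/(0.85 × 32.2 × 1110) = 10.89 mm.
Since a = 10.89 ≤ h_f = 115 mm, the stress block lies entirely in the flange; analyse as a rectangular beam of width b_f.
M_n = T(d − a/2) = 330755 × (475 − 5.445) = 155.31 × 10⁶ N·mm.
M_n = 155.31 kN·m.

M_n ≈ 155 kN·m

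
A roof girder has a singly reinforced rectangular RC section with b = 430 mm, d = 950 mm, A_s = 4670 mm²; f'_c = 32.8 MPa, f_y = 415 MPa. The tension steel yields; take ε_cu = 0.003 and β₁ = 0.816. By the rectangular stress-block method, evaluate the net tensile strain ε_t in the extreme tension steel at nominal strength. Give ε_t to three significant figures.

a = A_s f_y/(0.85 f'_c b) = 161.66 mm.
β₁ = 0.816, so c = a/β₁ = 161.66/0.816 = 198.11 mm.
From the linear strain diagram with ε_cu = 0.003: ε_t = 0.003 (d − c)/c = 0.003 × (950 − 198.11)/198.11 = 0.0114.
Since ε_t ≥ 0.005, the section is tension-controlled.

ε_t ≈ 0.0114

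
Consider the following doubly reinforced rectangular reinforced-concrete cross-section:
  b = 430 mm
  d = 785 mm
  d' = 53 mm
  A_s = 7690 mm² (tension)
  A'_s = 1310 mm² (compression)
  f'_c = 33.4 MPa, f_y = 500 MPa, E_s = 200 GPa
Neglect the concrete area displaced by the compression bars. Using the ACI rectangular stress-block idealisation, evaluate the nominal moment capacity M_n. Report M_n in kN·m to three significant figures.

Assume both tension and compression steel yield.
Net tension couple steel: A_s − A'_s = 6380 mm².
a = (A_s − A'_s) f_y / (0.85 f'_c b) = 3190000/(0.85 × 33.4 × 430) = 261.31 mm.
c = a/β₁ = 261.31/0.811 = 322.21 mm; ε'_s = 0.003(c − d')/c = 0.0025 ≥ f_y/E_s = 0.0025, so compression steel does yield.
M_n = (A_s − A'_s) f_y (d − a/2) + A'_s f_y (d − d') = [3190000 × (785 − 130.655) + 655000 × (785 − 53)] × 10⁻⁶ = 2087.36 + 479.46 = 2566.82 kN·m.

M_n ≈ 2570 kN·m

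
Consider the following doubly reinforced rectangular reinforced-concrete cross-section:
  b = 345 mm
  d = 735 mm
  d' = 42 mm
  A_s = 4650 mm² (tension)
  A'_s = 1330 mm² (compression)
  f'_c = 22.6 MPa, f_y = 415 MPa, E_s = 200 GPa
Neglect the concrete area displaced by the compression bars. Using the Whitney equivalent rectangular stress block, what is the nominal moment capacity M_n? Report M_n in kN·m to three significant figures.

M_n ≈ 1250 kN·m

Assume both tension and compression steel yield.
Net tension couple steel: A_s − A'_s = 3320 mm².
a = (A_s − A'_s) f_y / (0.85 f'_c b) = 1377800/(0.85 × 22.6 × 345) = 207.89 mm.
c = a/β₁ = 207.89/0.85 = 244.58 mm; ε'_s = 0.003(c − d')/c = 0.0025 ≥ f_y/E_s = 0.0021, so compression steel does yield.
M_n = (A_s − A'_s) f_y (d − a/2) + A'_s f_y (d − d') = [1377800 × (735 − 103.945) + 551950 × (735 − 42)] × 10⁻⁶ = 869.47 + 382.50 = 1251.97 kN·m.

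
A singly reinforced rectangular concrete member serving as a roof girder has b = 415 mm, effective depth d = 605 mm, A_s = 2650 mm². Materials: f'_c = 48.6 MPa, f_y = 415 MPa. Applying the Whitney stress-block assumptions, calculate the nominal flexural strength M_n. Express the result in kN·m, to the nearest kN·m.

T = A_s f_y = 2650 × 415 = 1099750 N = 1099.75 kN.
From C = T: a = T/(0.85 f'_c b) = 1099750/(0.85 × 48.6 × 415) = 64.15 mm.
M_n = T(d − a/2) = 1099.75 kN × (605 − 32.075) mm = 630.07 kN·m.

M_n ≈ 630 kN·m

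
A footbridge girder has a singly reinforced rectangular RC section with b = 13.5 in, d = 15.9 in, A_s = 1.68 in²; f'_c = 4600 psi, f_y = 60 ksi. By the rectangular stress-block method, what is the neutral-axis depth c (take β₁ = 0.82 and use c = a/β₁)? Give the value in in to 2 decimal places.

T = A_s f_y = 1.68 × 60 = 100.8 kips.
a = T/(0.85 f'_c b) = 100.8/(0.85 × 4.6 × 13.5) = 1.9096 in.
With β₁ = 0.82, c = a/β₁ = 1.9096/0.82 = 2.33 in.

c ≈ 2.33 in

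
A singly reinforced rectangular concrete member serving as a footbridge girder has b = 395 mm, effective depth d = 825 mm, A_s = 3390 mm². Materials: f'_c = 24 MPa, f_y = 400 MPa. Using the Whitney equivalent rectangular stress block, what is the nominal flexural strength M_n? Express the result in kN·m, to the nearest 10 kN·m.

T = A_s f_y = 3390 × 400 = 1356000 N = 1356 kN.
From C = T: a = T/(0.85 f'_c b) = 1356000/(0.85 × 24 × 395) = 168.28 mm.
M_n = T(d − a/2) = 1356 kN × (825 − 84.14) mm = 1004.61 kN·m.

M_n ≈ 1000 kN·m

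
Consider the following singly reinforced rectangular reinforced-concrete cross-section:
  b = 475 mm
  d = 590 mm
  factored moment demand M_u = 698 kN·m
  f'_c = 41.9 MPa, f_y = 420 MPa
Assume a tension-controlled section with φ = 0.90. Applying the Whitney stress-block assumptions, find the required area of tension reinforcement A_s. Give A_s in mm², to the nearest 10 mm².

M_n = M_u/φ = 698/0.90 = 775.556 kN·m.
With M_n = 0.85 f'_c a b (d − a/2), solve the quadratic for a:
a = d − √(d² − 2M_n/(0.85 f'_c b)) = 590 − √(590² − 2 × 775.556×10⁶/(0.85 × 41.9 × 475)) = 83.63 mm.
A_s = 0.85 f'_c a b / f_y = 0.85 × 41.9 × 83.63 × 475 / 420 = 3368.5 mm².

A_s ≈ 3370 mm²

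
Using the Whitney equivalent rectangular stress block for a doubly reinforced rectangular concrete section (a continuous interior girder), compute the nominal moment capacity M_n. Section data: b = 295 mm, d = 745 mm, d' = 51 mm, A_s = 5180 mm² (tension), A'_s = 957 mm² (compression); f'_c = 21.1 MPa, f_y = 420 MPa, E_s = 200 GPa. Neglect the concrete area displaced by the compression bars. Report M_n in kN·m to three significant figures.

M_n ≈ 1300 kN·m

Assume both tension and compression steel yield.
Net tension couple steel: A_s − A'_s = 4223 mm².
a = (A_s − A'_s) f_y / (0.85 f'_c b) = 1773660/(0.85 × 21.1 × 295) = 335.23 mm.
c = a/β₁ = 335.23/0.85 = 394.39 mm; ε'_s = 0.003(c − d')/c = 0.0026 ≥ f_y/E_s = 0.0021, so compression steel does yield.
M_n = (A_s − A'_s) f_y (d − a/2) + A'_s f_y (d − d') = [1773660 × (745 − 167.615) + 401940 × (745 − 51)] × 10⁻⁶ = 1024.08 + 278.95 = 1303.03 kN·m.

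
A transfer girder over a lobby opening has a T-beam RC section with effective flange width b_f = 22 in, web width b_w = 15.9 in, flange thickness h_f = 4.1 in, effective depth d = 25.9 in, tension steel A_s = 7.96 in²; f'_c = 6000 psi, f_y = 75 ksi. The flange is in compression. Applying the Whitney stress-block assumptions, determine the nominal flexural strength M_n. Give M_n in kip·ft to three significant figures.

M_n ≈ 1150 kip·ft

Tension: T = A_s f_y = 7.96 × 75 = 597 kips.
Try a within the flange: a = T/(0.85 f'_c b_f) = 597/(0.85 × 6 × 22) = 5.321 in.
a = 5.321 > h_f = 4.1 in: the block extends into the web. Split into flange-overhang and web parts.
C_f = 0.85 f'_c (b_f − b_w) h_f = 0.85 × 6 × (22 − 15.9) × 4.1 = 127.6 kips.
Remaining web compression depth: a_w = (T − C_f)/(0.85 f'_c b_w) = (597 − 127.6)/(0.85 × 6 × 15.9) = 5.789 in.
M_n = C_f(d − h_f/2) + (T − C_f)(d − a_w/2) = 127.6 × (25.9 − 2.05) + 469.4 × (25.9 − 2.8945) = 3043.3 + 10798.8 = 13842.1 kip·in.
M_n = 13842.1/12 = 1153.51 kip·ft.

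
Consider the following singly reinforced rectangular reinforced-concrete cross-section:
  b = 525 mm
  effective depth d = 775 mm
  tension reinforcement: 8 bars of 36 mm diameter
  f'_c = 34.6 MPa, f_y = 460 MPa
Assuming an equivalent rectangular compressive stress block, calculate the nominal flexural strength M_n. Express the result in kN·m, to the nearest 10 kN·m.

A_s = 8 × 1018 = 8144 mm².
T = A_s f_y = 8144 × 460 = 3746240 N = 3746.24 kN.
From C = T: a = T/(0.85 f'_c b) = 3746240/(0.85 × 34.6 × 525) = 242.63 mm.
M_n = T(d − a/2) = 3746.24 kN × (775 − 121.315) mm = 2448.86 kN·m.

M_n ≈ 2450 kN·m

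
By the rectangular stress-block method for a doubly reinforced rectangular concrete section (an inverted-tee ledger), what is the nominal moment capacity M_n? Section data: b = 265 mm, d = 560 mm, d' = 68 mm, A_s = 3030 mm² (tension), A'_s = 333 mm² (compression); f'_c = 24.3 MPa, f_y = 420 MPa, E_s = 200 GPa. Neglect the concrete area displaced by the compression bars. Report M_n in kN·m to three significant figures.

M_n ≈ 586 kN·m

Assume both tension and compression steel yield.
Net tension couple steel: A_s − A'_s = 2697 mm².
a = (A_s − A'_s) f_y / (0.85 f'_c b) = 1132740/(0.85 × 24.3 × 265) = 206.95 mm.
c = a/β₁ = 206.95/0.85 = 243.47 mm; ε'_s = 0.003(c − d')/c = 0.0022 ≥ f_y/E_s = 0.0021, so compression steel does yield.
M_n = (A_s − A'_s) f_y (d − a/2) + A'_s f_y (d − d') = [1132740 × (560 − 103.475) + 139860 × (560 − 68)] × 10⁻⁶ = 517.12 + 68.81 = 585.93 kN·m.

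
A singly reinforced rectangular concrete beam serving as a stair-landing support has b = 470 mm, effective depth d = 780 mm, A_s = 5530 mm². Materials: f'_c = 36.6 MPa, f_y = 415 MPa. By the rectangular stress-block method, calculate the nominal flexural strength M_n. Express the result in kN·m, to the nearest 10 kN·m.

M_n ≈ 1610 kN·m

T = A_s f_y = 5530 × 415 = 2294950 N = 2294.95 kN.
From C = T: a = T/(0.85 f'_c b) = 2294950/(0.85 × 36.6 × 470) = 156.96 mm.
M_n = T(d − a/2) = 2294.95 kN × (780 − 78.48) mm = 1609.95 kN·m.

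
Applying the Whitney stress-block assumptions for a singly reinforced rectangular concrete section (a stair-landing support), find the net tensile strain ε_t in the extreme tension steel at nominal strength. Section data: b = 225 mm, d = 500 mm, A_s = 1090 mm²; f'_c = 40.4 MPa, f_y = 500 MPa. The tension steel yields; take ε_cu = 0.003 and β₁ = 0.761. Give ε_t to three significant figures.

a = A_s f_y/(0.85 f'_c b) = 70.54 mm.
β₁ = 0.761, so c = a/β₁ = 70.54/0.761 = 92.69 mm.
From the linear strain diagram with ε_cu = 0.003: ε_t = 0.003 (d − c)/c = 0.003 × (500 − 92.69)/92.69 = 0.0132.
Since ε_t ≥ 0.005, the section is tension-controlled.

ε_t ≈ 0.0132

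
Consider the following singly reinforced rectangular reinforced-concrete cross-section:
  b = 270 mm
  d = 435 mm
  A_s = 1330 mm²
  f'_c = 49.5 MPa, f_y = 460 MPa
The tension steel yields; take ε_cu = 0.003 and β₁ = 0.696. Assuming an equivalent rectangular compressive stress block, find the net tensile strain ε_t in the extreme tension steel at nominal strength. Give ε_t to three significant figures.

ε_t ≈ 0.0139

a = A_s f_y/(0.85 f'_c b) = 53.85 mm.
β₁ = 0.696, so c = a/β₁ = 53.85/0.696 = 77.37 mm.
From the linear strain diagram with ε_cu = 0.003: ε_t = 0.003 (d − c)/c = 0.003 × (435 − 77.37)/77.37 = 0.0139.
Since ε_t ≥ 0.005, the section is tension-controlled.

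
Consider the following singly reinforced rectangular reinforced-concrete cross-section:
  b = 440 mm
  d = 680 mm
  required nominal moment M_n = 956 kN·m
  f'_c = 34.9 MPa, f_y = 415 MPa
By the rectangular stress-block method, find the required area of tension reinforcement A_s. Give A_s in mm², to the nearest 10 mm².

A_s ≈ 3710 mm²

With M_n = 0.85 f'_c a b (d − a/2), solve the quadratic for a:
a = d − √(d² − 2M_n/(0.85 f'_c b)) = 680 − √(680² − 2 × 956×10⁶/(0.85 × 34.9 × 440)) = 117.94 mm.
A_s = 0.85 f'_c a b / f_y = 0.85 × 34.9 × 117.94 × 440 / 415 = 3709.5 mm².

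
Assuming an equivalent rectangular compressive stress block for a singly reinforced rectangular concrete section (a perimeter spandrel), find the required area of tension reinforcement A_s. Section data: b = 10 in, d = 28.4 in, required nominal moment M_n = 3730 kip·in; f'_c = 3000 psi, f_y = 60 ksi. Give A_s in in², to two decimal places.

A_s ≈ 2.43 in²

From M_n = 0.85 f'_c a b (d − a/2):
a = d − √(d² − 2M_n/(0.85 f'_c b)) = 28.4 − √(28.4² − 2 × 3730/(0.85 × 3 × 10)) = 5.728 in.
A_s = 0.85 f'_c a b / f_y = 0.85 × 3 × 5.728 × 10 / 60 = 2.434 in².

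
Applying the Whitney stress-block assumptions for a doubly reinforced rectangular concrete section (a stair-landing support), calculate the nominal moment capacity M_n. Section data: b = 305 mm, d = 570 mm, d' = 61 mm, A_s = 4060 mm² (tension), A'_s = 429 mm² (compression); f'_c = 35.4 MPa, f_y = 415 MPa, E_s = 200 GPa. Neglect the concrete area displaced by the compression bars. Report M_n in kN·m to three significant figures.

Assume both tension and compression steel yield.
Net tension couple steel: A_s − A'_s = 3631 mm².
a = (A_s − A'_s) f_y / (0.85 f'_c b) = 1506865/(0.85 × 35.4 × 305) = 164.19 mm.
c = a/β₁ = 164.19/0.797 = 206.01 mm; ε'_s = 0.003(c − d')/c = 0.0021 ≥ f_y/E_s = 0.0021, so compression steel does yield.
M_n = (A_s − A'_s) f_y (d − a/2) + A'_s f_y (d − d') = [1506865 × (570 − 82.095) + 178035 × (570 − 61)] × 10⁻⁶ = 735.21 + 90.62 = 825.83 kN·m.

M_n ≈ 826 kN·m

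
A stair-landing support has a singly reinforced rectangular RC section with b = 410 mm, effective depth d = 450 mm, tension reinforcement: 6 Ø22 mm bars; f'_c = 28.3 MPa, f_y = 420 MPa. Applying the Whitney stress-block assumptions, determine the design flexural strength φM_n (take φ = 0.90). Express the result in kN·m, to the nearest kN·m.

A_s = 6 × 380 = 2280 mm².
T = A_s f_y = 2280 × 420 = 957600 N = 957.6 kN.
From C = T: a = T/(0.85 f'_c b) = 957600/(0.85 × 28.3 × 410) = 97.09 mm.
M_n = T(d − a/2) = 957.6 kN × (450 − 48.545) mm = 384.43 kN·m.
φM_n = 0.90 × 384.43 = 345.99 kN·m.

φM_n ≈ 346 kN·m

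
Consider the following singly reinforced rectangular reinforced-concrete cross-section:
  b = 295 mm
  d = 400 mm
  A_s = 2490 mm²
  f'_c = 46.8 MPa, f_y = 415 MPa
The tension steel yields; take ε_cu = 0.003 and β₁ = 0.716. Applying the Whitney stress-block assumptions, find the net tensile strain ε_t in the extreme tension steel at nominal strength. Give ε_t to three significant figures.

a = A_s f_y/(0.85 f'_c b) = 88.06 mm.
β₁ = 0.716, so c = a/β₁ = 88.06/0.716 = 122.99 mm.
From the linear strain diagram with ε_cu = 0.003: ε_t = 0.003 (d − c)/c = 0.003 × (400 − 122.99)/122.99 = 0.00676.
Since ε_t ≥ 0.005, the section is tension-controlled.

ε_t ≈ 0.00676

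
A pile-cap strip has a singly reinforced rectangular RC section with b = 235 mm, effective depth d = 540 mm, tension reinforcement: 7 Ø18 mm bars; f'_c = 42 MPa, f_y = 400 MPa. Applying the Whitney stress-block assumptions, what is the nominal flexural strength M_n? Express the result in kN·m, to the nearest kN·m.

A_s = 7 × 254 = 1778 mm².
T = A_s f_y = 1778 × 400 = 711200 N = 711.2 kN.
From C = T: a = T/(0.85 f'_c b) = 711200/(0.85 × 42 × 235) = 84.77 mm.
M_n = T(d − a/2) = 711.2 kN × (540 − 42.385) mm = 353.90 kN·m.

M_n ≈ 354 kN·m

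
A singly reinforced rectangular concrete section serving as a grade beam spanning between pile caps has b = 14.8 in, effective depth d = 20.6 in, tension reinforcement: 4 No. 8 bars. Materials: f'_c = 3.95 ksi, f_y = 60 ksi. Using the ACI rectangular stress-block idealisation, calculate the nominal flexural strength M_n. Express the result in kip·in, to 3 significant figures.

M_n ≈ 3540 kip·in

A_s = 4 × 0.79 = 3.16 in².
T = A_s f_y = 3.16 × 60 = 189.6 kips.
a = T/(0.85 f'_c b) = 189.6/(0.85 × 3.95 × 14.8) = 3.816 in.
M_n = T(d − a/2) = 189.6 × (20.6 − 1.908) = 3544.0 kip·in.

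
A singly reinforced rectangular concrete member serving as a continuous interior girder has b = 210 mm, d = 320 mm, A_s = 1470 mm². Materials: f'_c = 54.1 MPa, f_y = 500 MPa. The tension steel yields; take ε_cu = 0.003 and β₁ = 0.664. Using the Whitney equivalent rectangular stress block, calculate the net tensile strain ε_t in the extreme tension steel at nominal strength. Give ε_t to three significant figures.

a = A_s f_y/(0.85 f'_c b) = 76.11 mm.
β₁ = 0.664, so c = a/β₁ = 76.11/0.664 = 114.62 mm.
From the linear strain diagram with ε_cu = 0.003: ε_t = 0.003 (d − c)/c = 0.003 × (320 − 114.62)/114.62 = 0.00538.
Since ε_t ≥ 0.005, the section is tension-controlled.

ε_t ≈ 0.00538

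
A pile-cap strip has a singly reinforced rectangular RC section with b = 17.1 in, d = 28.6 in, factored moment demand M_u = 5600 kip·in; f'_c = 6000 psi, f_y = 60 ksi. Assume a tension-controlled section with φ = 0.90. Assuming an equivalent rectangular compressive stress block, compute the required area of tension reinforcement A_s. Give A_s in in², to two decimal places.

M_n = M_u/φ = 5600/0.90 = 6222.22 kip·in.
From M_n = 0.85 f'_c a b (d − a/2):
a = d − √(d² − 2M_n/(0.85 f'_c b)) = 28.6 − √(28.6² − 2 × 6222.22/(0.85 × 6 × 17.1)) = 2.614 in.
A_s = 0.85 f'_c a b / f_y = 0.85 × 6 × 2.614 × 17.1 / 60 = 3.799 in².

A_s ≈ 3.80 in²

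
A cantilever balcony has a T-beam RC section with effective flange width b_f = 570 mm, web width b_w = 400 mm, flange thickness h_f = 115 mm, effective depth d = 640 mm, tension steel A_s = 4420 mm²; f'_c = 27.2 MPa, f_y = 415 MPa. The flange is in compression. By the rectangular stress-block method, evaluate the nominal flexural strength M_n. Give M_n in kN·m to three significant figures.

M_n ≈ 1040 kN·m

Tension: T = A_s f_y = 4420 × 415 = 1834300 N.
Try a within the flange: a = T/(0.85 f'_c b_f) = 1834300/(0.85 × 27.2 × 570) = 139.19 mm.
a = 139.19 > h_f = 115 mm: the block extends into the web. Split into flange-overhang and web parts.
C_f = 0.85 f'_c (b_f − b_w) h_f = 0.85 × 27.2 × (570 − 400) × 115 = 451996 N.
Remaining web compression depth: a_w = (T − C_f)/(0.85 f'_c b_w) = (1834300 − 451996)/(0.85 × 27.2 × 400) = 149.47 mm.
M_n = C_f(d − h_f/2) + (T − C_f)(d − a_w/2) = 451996 × (640 − 57.5) + 1382304 × (640 − 74.735) = 263.29 + 781.37 = 1044.66 × 10⁶ N·mm.
M_n = 1044.66 kN·m.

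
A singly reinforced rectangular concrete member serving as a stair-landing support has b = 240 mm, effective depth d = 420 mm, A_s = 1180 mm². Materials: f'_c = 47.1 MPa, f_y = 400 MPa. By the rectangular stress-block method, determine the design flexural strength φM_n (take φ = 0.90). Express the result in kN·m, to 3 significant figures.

φM_n ≈ 168 kN·m

T = A_s f_y = 1180 × 400 = 472000 N = 472 kN.
From C = T: a = T/(0.85 f'_c b) = 472000/(0.85 × 47.1 × 240) = 49.12 mm.
M_n = T(d − a/2) = 472 kN × (420 − 24.56) mm = 186.65 kN·m.
φM_n = 0.90 × 186.65 = 167.99 kN·m.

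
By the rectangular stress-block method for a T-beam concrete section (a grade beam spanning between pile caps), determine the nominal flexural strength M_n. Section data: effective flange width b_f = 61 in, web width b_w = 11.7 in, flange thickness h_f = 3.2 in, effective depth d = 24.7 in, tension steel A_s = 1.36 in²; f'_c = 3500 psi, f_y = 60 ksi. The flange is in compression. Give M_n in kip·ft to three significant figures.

M_n ≈ 166 kip·ft

Tension: T = A_s f_y = 1.36 × 60 = 81.6 kips.
Try a within the flange: a = T/(0.85 f'_c b_f) = 81.6/(0.85 × 3.5 × 61) = 0.450 in.
Since a = 0.450 ≤ h_f = 3.2 in, the stress block lies entirely in the flange; analyse as a rectangular beam of width b_f.
M_n = T(d − a/2) = 81.6 × (24.7 − 0.225) = 1997.2 kip·in.
M_n = 1997.2/12 = 166.43 kip·ft.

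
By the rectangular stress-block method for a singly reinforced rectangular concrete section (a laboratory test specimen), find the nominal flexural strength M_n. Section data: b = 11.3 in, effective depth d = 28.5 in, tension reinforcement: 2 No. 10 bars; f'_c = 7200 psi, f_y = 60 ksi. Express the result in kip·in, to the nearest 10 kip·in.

A_s = 2 × 1.27 = 2.54 in².
T = A_s f_y = 2.54 × 60 = 152.4 kips.
a = T/(0.85 f'_c b) = 152.4/(0.85 × 7.2 × 11.3) = 2.204 in.
M_n = T(d − a/2) = 152.4 × (28.5 − 1.102) = 4175.5 kip·in.

M_n ≈ 4180 kip·in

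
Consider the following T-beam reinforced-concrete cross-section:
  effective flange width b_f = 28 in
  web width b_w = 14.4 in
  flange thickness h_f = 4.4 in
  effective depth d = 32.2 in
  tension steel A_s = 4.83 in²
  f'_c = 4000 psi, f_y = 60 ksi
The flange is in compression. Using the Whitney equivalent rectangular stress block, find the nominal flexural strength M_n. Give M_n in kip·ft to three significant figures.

Tension: T = A_s f_y = 4.83 × 60 = 289.8 kips.
Try a within the flange: a = T/(0.85 f'_c b_f) = 289.8/(0.85 × 4 × 28) = 3.044 in.
Since a = 3.044 ≤ h_f = 4.4 in, the stress block lies entirely in the flange; analyse as a rectangular beam of width b_f.
M_n = T(d − a/2) = 289.8 × (32.2 − 1.522) = 8890.5 kip·in.
M_n = 8890.5/12 = 740.88 kip·ft.

M_n ≈ 741 kip·ft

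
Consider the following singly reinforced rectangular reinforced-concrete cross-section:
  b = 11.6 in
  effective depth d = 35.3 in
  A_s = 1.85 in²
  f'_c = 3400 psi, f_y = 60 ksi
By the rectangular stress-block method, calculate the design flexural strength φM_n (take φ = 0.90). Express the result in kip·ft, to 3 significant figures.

φM_n ≈ 280 kip·ft

T = A_s f_y = 1.85 × 60 = 111 kips.
a = T/(0.85 f'_c b) = 111/(0.85 × 3.4 × 11.6) = 3.311 in.
M_n = T(d − a/2) = 111 × (35.3 − 1.6555) = 3734.5 kip·in = 3734.5/12 = 311.21 kip·ft.
φM_n = 0.90 × 311.21 = 280.09 kip·ft.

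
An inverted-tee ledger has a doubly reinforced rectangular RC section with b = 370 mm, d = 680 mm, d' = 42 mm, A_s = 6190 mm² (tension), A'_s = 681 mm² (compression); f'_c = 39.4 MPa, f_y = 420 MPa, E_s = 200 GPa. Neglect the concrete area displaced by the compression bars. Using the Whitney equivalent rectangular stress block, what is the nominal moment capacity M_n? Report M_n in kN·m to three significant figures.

Assume both tension and compression steel yield.
Net tension couple steel: A_s − A'_s = 5509 mm².
a = (A_s − A'_s) f_y / (0.85 f'_c b) = 2313780/(0.85 × 39.4 × 370) = 186.73 mm.
c = a/β₁ = 186.73/0.769 = 242.82 mm; ε'_s = 0.003(c − d')/c = 0.0025 ≥ f_y/E_s = 0.0021, so compression steel does yield.
M_n = (A_s − A'_s) f_y (d − a/2) + A'_s f_y (d − d') = [2313780 × (680 − 93.365) + 286020 × (680 − 42)] × 10⁻⁶ = 1357.34 + 182.48 = 1539.82 kN·m.

M_n ≈ 1540 kN·m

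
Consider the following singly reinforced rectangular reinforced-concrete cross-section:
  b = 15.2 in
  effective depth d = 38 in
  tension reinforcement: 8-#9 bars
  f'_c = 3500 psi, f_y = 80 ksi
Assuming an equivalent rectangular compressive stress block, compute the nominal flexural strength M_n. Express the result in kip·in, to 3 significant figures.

A_s = 8 × 1 = 8 in².
T = A_s f_y = 8 × 80 = 640 kips.
a = T/(0.85 f'_c b) = 640/(0.85 × 3.5 × 15.2) = 14.153 in.
M_n = T(d − a/2) = 640 × (38 − 7.0765) = 19791.0 kip·in.

M_n ≈ 19800 kip·in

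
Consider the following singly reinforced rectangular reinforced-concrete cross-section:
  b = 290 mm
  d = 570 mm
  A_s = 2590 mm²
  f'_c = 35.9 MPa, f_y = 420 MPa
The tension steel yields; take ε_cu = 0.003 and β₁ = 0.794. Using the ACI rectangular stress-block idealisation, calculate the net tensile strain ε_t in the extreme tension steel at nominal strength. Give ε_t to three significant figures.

a = A_s f_y/(0.85 f'_c b) = 122.92 mm.
β₁ = 0.794, so c = a/β₁ = 122.92/0.794 = 154.81 mm.
From the linear strain diagram with ε_cu = 0.003: ε_t = 0.003 (d − c)/c = 0.003 × (570 − 154.81)/154.81 = 0.00805.
Since ε_t ≥ 0.005, the section is tension-controlled.

ε_t ≈ 0.00805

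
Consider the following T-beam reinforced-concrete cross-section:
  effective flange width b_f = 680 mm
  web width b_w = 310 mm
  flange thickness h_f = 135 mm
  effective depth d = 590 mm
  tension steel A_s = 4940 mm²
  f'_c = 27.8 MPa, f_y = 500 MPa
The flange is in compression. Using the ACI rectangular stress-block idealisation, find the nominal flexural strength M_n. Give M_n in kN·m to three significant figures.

M_n ≈ 1260 kN·m

Tension: T = A_s f_y = 4940 × 500 = 2470000 N.
Try a within the flange: a = T/(0.85 f'_c b_f) = 2470000/(0.85 × 27.8 × 680) = 153.72 mm.
a = 153.72 > h_f = 135 mm: the block extends into the web. Split into flange-overhang and web parts.
C_f = 0.85 f'_c (b_f − b_w) h_f = 0.85 × 27.8 × (680 − 310) × 135 = 1180319 N.
Remaining web compression depth: a_w = (T − C_f)/(0.85 f'_c b_w) = (2470000 − 1180319)/(0.85 × 27.8 × 310) = 176.06 mm.
M_n = C_f(d − h_f/2) + (T − C_f)(d − a_w/2) = 1180319 × (590 − 67.5) + 1289681 × (590 − 88.03) = 616.72 + 647.38 = 1264.10 × 10⁶ N·mm.
M_n = 1264.10 kN·m.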